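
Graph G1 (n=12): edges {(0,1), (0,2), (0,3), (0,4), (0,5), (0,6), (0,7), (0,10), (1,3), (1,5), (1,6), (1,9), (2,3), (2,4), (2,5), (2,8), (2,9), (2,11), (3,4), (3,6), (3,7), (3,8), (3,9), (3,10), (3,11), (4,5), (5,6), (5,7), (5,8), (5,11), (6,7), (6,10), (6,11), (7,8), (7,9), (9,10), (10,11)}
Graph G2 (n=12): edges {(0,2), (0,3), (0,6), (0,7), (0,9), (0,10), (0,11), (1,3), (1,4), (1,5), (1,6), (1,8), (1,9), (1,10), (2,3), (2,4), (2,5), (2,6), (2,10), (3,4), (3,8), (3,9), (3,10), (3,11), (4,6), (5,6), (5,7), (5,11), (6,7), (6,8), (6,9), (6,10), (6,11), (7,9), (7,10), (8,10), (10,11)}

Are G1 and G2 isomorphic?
Yes, isomorphic

The graphs are isomorphic.
One valid mapping φ: V(G1) → V(G2): 0→10, 1→11, 2→1, 3→6, 4→8, 5→3, 6→0, 7→2, 8→4, 9→5, 10→7, 11→9

Verify φ preserves adjacency — for each edge of G1, its image is an edge of G2:
  (0,1) → (φ(0),φ(1)) = (10,11) ∈ E(G2) ✓
  (0,2) → (φ(0),φ(2)) = (1,10) ∈ E(G2) ✓
  (0,3) → (φ(0),φ(3)) = (6,10) ∈ E(G2) ✓
  (0,4) → (φ(0),φ(4)) = (8,10) ∈ E(G2) ✓
  (0,5) → (φ(0),φ(5)) = (3,10) ∈ E(G2) ✓
  (0,6) → (φ(0),φ(6)) = (0,10) ∈ E(G2) ✓
  (0,7) → (φ(0),φ(7)) = (2,10) ∈ E(G2) ✓
  (0,10) → (φ(0),φ(10)) = (7,10) ∈ E(G2) ✓
  (1,3) → (φ(1),φ(3)) = (6,11) ∈ E(G2) ✓
  (1,5) → (φ(1),φ(5)) = (3,11) ∈ E(G2) ✓
  (1,6) → (φ(1),φ(6)) = (0,11) ∈ E(G2) ✓
  (1,9) → (φ(1),φ(9)) = (5,11) ∈ E(G2) ✓
  (2,3) → (φ(2),φ(3)) = (1,6) ∈ E(G2) ✓
  (2,4) → (φ(2),φ(4)) = (1,8) ∈ E(G2) ✓
  (2,5) → (φ(2),φ(5)) = (1,3) ∈ E(G2) ✓
  (2,8) → (φ(2),φ(8)) = (1,4) ∈ E(G2) ✓
  (2,9) → (φ(2),φ(9)) = (1,5) ∈ E(G2) ✓
  (2,11) → (φ(2),φ(11)) = (1,9) ∈ E(G2) ✓
  (3,4) → (φ(3),φ(4)) = (6,8) ∈ E(G2) ✓
  (3,6) → (φ(3),φ(6)) = (0,6) ∈ E(G2) ✓
  (3,7) → (φ(3),φ(7)) = (2,6) ∈ E(G2) ✓
  (3,8) → (φ(3),φ(8)) = (4,6) ∈ E(G2) ✓
  (3,9) → (φ(3),φ(9)) = (5,6) ∈ E(G2) ✓
  (3,10) → (φ(3),φ(10)) = (6,7) ∈ E(G2) ✓
  (3,11) → (φ(3),φ(11)) = (6,9) ∈ E(G2) ✓
  (4,5) → (φ(4),φ(5)) = (3,8) ∈ E(G2) ✓
  (5,6) → (φ(5),φ(6)) = (0,3) ∈ E(G2) ✓
  (5,7) → (φ(5),φ(7)) = (2,3) ∈ E(G2) ✓
  (5,8) → (φ(5),φ(8)) = (3,4) ∈ E(G2) ✓
  (5,11) → (φ(5),φ(11)) = (3,9) ∈ E(G2) ✓
  (6,7) → (φ(6),φ(7)) = (0,2) ∈ E(G2) ✓
  (6,10) → (φ(6),φ(10)) = (0,7) ∈ E(G2) ✓
  (6,11) → (φ(6),φ(11)) = (0,9) ∈ E(G2) ✓
  (7,8) → (φ(7),φ(8)) = (2,4) ∈ E(G2) ✓
  (7,9) → (φ(7),φ(9)) = (2,5) ∈ E(G2) ✓
  (9,10) → (φ(9),φ(10)) = (5,7) ∈ E(G2) ✓
  (10,11) → (φ(10),φ(11)) = (7,9) ∈ E(G2) ✓
All 37 edges of G1 map to edges of G2, and |E(G1)| = |E(G2)| = 37, so φ is a bijection on edges as well as vertices. Hence G1 ≅ G2.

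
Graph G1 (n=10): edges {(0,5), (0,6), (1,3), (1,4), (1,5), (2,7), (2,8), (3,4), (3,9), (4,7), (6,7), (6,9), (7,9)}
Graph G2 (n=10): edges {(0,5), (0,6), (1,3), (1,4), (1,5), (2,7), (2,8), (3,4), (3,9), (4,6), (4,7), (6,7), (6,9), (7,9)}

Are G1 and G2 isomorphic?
No, not isomorphic

The graphs are NOT isomorphic.

Counting edges: G1 has 13 edge(s); G2 has 14 edge(s).
Edge count is an isomorphism invariant (a bijection on vertices induces a bijection on edges), so differing edge counts rule out isomorphism.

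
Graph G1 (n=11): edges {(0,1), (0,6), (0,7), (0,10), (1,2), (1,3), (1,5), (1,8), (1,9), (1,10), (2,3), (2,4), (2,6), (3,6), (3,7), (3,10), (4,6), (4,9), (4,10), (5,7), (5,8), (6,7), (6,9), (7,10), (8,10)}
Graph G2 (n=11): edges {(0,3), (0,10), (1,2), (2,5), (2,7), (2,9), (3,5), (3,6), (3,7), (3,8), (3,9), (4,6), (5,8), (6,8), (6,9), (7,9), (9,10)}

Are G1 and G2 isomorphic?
No, not isomorphic

The graphs are NOT isomorphic.

Counting triangles (3-cliques): G1 has 12, G2 has 5.
Triangle count is an isomorphism invariant, so differing triangle counts rule out isomorphism.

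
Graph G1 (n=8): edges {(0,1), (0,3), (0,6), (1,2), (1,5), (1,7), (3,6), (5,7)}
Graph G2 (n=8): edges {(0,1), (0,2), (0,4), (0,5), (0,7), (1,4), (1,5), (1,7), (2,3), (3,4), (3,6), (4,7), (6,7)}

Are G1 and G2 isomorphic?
No, not isomorphic

The graphs are NOT isomorphic.

Counting triangles (3-cliques): G1 has 2, G2 has 5.
Triangle count is an isomorphism invariant, so differing triangle counts rule out isomorphism.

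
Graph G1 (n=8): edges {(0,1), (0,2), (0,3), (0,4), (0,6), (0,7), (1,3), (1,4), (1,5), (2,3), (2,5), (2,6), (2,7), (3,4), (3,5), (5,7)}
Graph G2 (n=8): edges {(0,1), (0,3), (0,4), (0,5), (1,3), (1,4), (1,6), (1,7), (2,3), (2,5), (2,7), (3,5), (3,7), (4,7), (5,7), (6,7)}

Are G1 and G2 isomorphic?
Yes, isomorphic

The graphs are isomorphic.
One valid mapping φ: V(G1) → V(G2): 0→7, 1→5, 2→1, 3→3, 4→2, 5→0, 6→6, 7→4

Verify φ preserves adjacency — for each edge of G1, its image is an edge of G2:
  (0,1) → (φ(0),φ(1)) = (5,7) ∈ E(G2) ✓
  (0,2) → (φ(0),φ(2)) = (1,7) ∈ E(G2) ✓
  (0,3) → (φ(0),φ(3)) = (3,7) ∈ E(G2) ✓
  (0,4) → (φ(0),φ(4)) = (2,7) ∈ E(G2) ✓
  (0,6) → (φ(0),φ(6)) = (6,7) ∈ E(G2) ✓
  (0,7) → (φ(0),φ(7)) = (4,7) ∈ E(G2) ✓
  (1,3) → (φ(1),φ(3)) = (3,5) ∈ E(G2) ✓
  (1,4) → (φ(1),φ(4)) = (2,5) ∈ E(G2) ✓
  (1,5) → (φ(1),φ(5)) = (0,5) ∈ E(G2) ✓
  (2,3) → (φ(2),φ(3)) = (1,3) ∈ E(G2) ✓
  (2,5) → (φ(2),φ(5)) = (0,1) ∈ E(G2) ✓
  (2,6) → (φ(2),φ(6)) = (1,6) ∈ E(G2) ✓
  (2,7) → (φ(2),φ(7)) = (1,4) ∈ E(G2) ✓
  (3,4) → (φ(3),φ(4)) = (2,3) ∈ E(G2) ✓
  (3,5) → (φ(3),φ(5)) = (0,3) ∈ E(G2) ✓
  (5,7) → (φ(5),φ(7)) = (0,4) ∈ E(G2) ✓
All 16 edges of G1 map to edges of G2, and |E(G1)| = |E(G2)| = 16, so φ is a bijection on edges as well as vertices. Hence G1 ≅ G2.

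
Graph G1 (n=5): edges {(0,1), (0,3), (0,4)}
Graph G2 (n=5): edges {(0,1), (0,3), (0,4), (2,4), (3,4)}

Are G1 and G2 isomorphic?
No, not isomorphic

The graphs are NOT isomorphic.

Counting edges: G1 has 3 edge(s); G2 has 5 edge(s).
Edge count is an isomorphism invariant (a bijection on vertices induces a bijection on edges), so differing edge counts rule out isomorphism.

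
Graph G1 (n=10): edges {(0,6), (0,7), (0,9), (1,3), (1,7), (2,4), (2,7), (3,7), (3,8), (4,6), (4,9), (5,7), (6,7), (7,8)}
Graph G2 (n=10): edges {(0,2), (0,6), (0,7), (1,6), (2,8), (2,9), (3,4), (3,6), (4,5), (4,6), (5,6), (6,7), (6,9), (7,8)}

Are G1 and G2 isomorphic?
Yes, isomorphic

The graphs are isomorphic.
One valid mapping φ: V(G1) → V(G2): 0→7, 1→3, 2→9, 3→4, 4→2, 5→1, 6→0, 7→6, 8→5, 9→8

Verify φ preserves adjacency — for each edge of G1, its image is an edge of G2:
  (0,6) → (φ(0),φ(6)) = (0,7) ∈ E(G2) ✓
  (0,7) → (φ(0),φ(7)) = (6,7) ∈ E(G2) ✓
  (0,9) → (φ(0),φ(9)) = (7,8) ∈ E(G2) ✓
  (1,3) → (φ(1),φ(3)) = (3,4) ∈ E(G2) ✓
  (1,7) → (φ(1),φ(7)) = (3,6) ∈ E(G2) ✓
  (2,4) → (φ(2),φ(4)) = (2,9) ∈ E(G2) ✓
  (2,7) → (φ(2),φ(7)) = (6,9) ∈ E(G2) ✓
  (3,7) → (φ(3),φ(7)) = (4,6) ∈ E(G2) ✓
  (3,8) → (φ(3),φ(8)) = (4,5) ∈ E(G2) ✓
  (4,6) → (φ(4),φ(6)) = (0,2) ∈ E(G2) ✓
  (4,9) → (φ(4),φ(9)) = (2,8) ∈ E(G2) ✓
  (5,7) → (φ(5),φ(7)) = (1,6) ∈ E(G2) ✓
  (6,7) → (φ(6),φ(7)) = (0,6) ∈ E(G2) ✓
  (7,8) → (φ(7),φ(8)) = (5,6) ∈ E(G2) ✓
All 14 edges of G1 map to edges of G2, and |E(G1)| = |E(G2)| = 14, so φ is a bijection on edges as well as vertices. Hence G1 ≅ G2.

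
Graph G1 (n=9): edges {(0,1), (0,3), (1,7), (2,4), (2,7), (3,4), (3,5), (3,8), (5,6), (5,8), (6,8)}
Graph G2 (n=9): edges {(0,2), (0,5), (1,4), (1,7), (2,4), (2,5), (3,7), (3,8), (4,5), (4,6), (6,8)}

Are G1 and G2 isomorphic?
Yes, isomorphic

The graphs are isomorphic.
One valid mapping φ: V(G1) → V(G2): 0→1, 1→7, 2→8, 3→4, 4→6, 5→5, 6→0, 7→3, 8→2

Verify φ preserves adjacency — for each edge of G1, its image is an edge of G2:
  (0,1) → (φ(0),φ(1)) = (1,7) ∈ E(G2) ✓
  (0,3) → (φ(0),φ(3)) = (1,4) ∈ E(G2) ✓
  (1,7) → (φ(1),φ(7)) = (3,7) ∈ E(G2) ✓
  (2,4) → (φ(2),φ(4)) = (6,8) ∈ E(G2) ✓
  (2,7) → (φ(2),φ(7)) = (3,8) ∈ E(G2) ✓
  (3,4) → (φ(3),φ(4)) = (4,6) ∈ E(G2) ✓
  (3,5) → (φ(3),φ(5)) = (4,5) ∈ E(G2) ✓
  (3,8) → (φ(3),φ(8)) = (2,4) ∈ E(G2) ✓
  (5,6) → (φ(5),φ(6)) = (0,5) ∈ E(G2) ✓
  (5,8) → (φ(5),φ(8)) = (2,5) ∈ E(G2) ✓
  (6,8) → (φ(6),φ(8)) = (0,2) ∈ E(G2) ✓
All 11 edges of G1 map to edges of G2, and |E(G1)| = |E(G2)| = 11, so φ is a bijection on edges as well as vertices. Hence G1 ≅ G2.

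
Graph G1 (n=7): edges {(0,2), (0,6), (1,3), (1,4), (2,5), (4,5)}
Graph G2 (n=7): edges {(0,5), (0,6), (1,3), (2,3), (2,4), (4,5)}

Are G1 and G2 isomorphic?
Yes, isomorphic

The graphs are isomorphic.
One valid mapping φ: V(G1) → V(G2): 0→0, 1→3, 2→5, 3→1, 4→2, 5→4, 6→6

Verify φ preserves adjacency — for each edge of G1, its image is an edge of G2:
  (0,2) → (φ(0),φ(2)) = (0,5) ∈ E(G2) ✓
  (0,6) → (φ(0),φ(6)) = (0,6) ∈ E(G2) ✓
  (1,3) → (φ(1),φ(3)) = (1,3) ∈ E(G2) ✓
  (1,4) → (φ(1),φ(4)) = (2,3) ∈ E(G2) ✓
  (2,5) → (φ(2),φ(5)) = (4,5) ∈ E(G2) ✓
  (4,5) → (φ(4),φ(5)) = (2,4) ∈ E(G2) ✓
All 6 edges of G1 map to edges of G2, and |E(G1)| = |E(G2)| = 6, so φ is a bijection on edges as well as vertices. Hence G1 ≅ G2.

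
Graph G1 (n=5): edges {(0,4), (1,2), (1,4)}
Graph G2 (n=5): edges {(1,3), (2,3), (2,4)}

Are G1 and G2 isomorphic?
Yes, isomorphic

The graphs are isomorphic.
One valid mapping φ: V(G1) → V(G2): 0→1, 1→2, 2→4, 3→0, 4→3

Verify φ preserves adjacency — for each edge of G1, its image is an edge of G2:
  (0,4) → (φ(0),φ(4)) = (1,3) ∈ E(G2) ✓
  (1,2) → (φ(1),φ(2)) = (2,4) ∈ E(G2) ✓
  (1,4) → (φ(1),φ(4)) = (2,3) ∈ E(G2) ✓
All 3 edges of G1 map to edges of G2, and |E(G1)| = |E(G2)| = 3, so φ is a bijection on edges as well as vertices. Hence G1 ≅ G2.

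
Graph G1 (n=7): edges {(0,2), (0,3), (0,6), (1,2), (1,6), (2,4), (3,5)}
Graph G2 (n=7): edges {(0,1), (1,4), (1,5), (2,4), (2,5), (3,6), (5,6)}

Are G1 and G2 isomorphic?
Yes, isomorphic

The graphs are isomorphic.
One valid mapping φ: V(G1) → V(G2): 0→5, 1→4, 2→1, 3→6, 4→0, 5→3, 6→2

Verify φ preserves adjacency — for each edge of G1, its image is an edge of G2:
  (0,2) → (φ(0),φ(2)) = (1,5) ∈ E(G2) ✓
  (0,3) → (φ(0),φ(3)) = (5,6) ∈ E(G2) ✓
  (0,6) → (φ(0),φ(6)) = (2,5) ∈ E(G2) ✓
  (1,2) → (φ(1),φ(2)) = (1,4) ∈ E(G2) ✓
  (1,6) → (φ(1),φ(6)) = (2,4) ∈ E(G2) ✓
  (2,4) → (φ(2),φ(4)) = (0,1) ∈ E(G2) ✓
  (3,5) → (φ(3),φ(5)) = (3,6) ∈ E(G2) ✓
All 7 edges of G1 map to edges of G2, and |E(G1)| = |E(G2)| = 7, so φ is a bijection on edges as well as vertices. Hence G1 ≅ G2.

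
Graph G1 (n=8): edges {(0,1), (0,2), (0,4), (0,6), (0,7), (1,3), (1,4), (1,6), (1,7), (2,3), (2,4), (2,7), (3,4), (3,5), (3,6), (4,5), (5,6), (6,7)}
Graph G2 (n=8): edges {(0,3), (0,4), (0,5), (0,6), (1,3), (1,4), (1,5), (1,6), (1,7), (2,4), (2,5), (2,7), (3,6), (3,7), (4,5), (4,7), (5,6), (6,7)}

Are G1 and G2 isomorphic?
Yes, isomorphic

The graphs are isomorphic.
One valid mapping φ: V(G1) → V(G2): 0→6, 1→1, 2→0, 3→4, 4→5, 5→2, 6→7, 7→3

Verify φ preserves adjacency — for each edge of G1, its image is an edge of G2:
  (0,1) → (φ(0),φ(1)) = (1,6) ∈ E(G2) ✓
  (0,2) → (φ(0),φ(2)) = (0,6) ∈ E(G2) ✓
  (0,4) → (φ(0),φ(4)) = (5,6) ∈ E(G2) ✓
  (0,6) → (φ(0),φ(6)) = (6,7) ∈ E(G2) ✓
  (0,7) → (φ(0),φ(7)) = (3,6) ∈ E(G2) ✓
  (1,3) → (φ(1),φ(3)) = (1,4) ∈ E(G2) ✓
  (1,4) → (φ(1),φ(4)) = (1,5) ∈ E(G2) ✓
  (1,6) → (φ(1),φ(6)) = (1,7) ∈ E(G2) ✓
  (1,7) → (φ(1),φ(7)) = (1,3) ∈ E(G2) ✓
  (2,3) → (φ(2),φ(3)) = (0,4) ∈ E(G2) ✓
  (2,4) → (φ(2),φ(4)) = (0,5) ∈ E(G2) ✓
  (2,7) → (φ(2),φ(7)) = (0,3) ∈ E(G2) ✓
  (3,4) → (φ(3),φ(4)) = (4,5) ∈ E(G2) ✓
  (3,5) → (φ(3),φ(5)) = (2,4) ∈ E(G2) ✓
  (3,6) → (φ(3),φ(6)) = (4,7) ∈ E(G2) ✓
  (4,5) → (φ(4),φ(5)) = (2,5) ∈ E(G2) ✓
  (5,6) → (φ(5),φ(6)) = (2,7) ∈ E(G2) ✓
  (6,7) → (φ(6),φ(7)) = (3,7) ∈ E(G2) ✓
All 18 edges of G1 map to edges of G2, and |E(G1)| = |E(G2)| = 18, so φ is a bijection on edges as well as vertices. Hence G1 ≅ G2.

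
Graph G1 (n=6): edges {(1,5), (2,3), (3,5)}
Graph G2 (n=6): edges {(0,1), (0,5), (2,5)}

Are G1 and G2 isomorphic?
Yes, isomorphic

The graphs are isomorphic.
One valid mapping φ: V(G1) → V(G2): 0→4, 1→2, 2→1, 3→0, 4→3, 5→5

Verify φ preserves adjacency — for each edge of G1, its image is an edge of G2:
  (1,5) → (φ(1),φ(5)) = (2,5) ∈ E(G2) ✓
  (2,3) → (φ(2),φ(3)) = (0,1) ∈ E(G2) ✓
  (3,5) → (φ(3),φ(5)) = (0,5) ∈ E(G2) ✓
All 3 edges of G1 map to edges of G2, and |E(G1)| = |E(G2)| = 3, so φ is a bijection on edges as well as vertices. Hence G1 ≅ G2.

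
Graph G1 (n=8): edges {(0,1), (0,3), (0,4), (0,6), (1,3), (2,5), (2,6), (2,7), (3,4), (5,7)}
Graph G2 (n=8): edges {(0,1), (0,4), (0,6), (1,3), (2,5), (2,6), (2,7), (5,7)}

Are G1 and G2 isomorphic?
No, not isomorphic

The graphs are NOT isomorphic.

Counting edges: G1 has 10 edge(s); G2 has 8 edge(s).
Edge count is an isomorphism invariant (a bijection on vertices induces a bijection on edges), so differing edge counts rule out isomorphism.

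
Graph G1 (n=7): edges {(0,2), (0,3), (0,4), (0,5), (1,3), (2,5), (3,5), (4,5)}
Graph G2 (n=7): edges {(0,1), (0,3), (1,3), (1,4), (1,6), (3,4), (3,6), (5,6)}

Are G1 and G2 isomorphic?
Yes, isomorphic

The graphs are isomorphic.
One valid mapping φ: V(G1) → V(G2): 0→3, 1→5, 2→0, 3→6, 4→4, 5→1, 6→2

Verify φ preserves adjacency — for each edge of G1, its image is an edge of G2:
  (0,2) → (φ(0),φ(2)) = (0,3) ∈ E(G2) ✓
  (0,3) → (φ(0),φ(3)) = (3,6) ∈ E(G2) ✓
  (0,4) → (φ(0),φ(4)) = (3,4) ∈ E(G2) ✓
  (0,5) → (φ(0),φ(5)) = (1,3) ∈ E(G2) ✓
  (1,3) → (φ(1),φ(3)) = (5,6) ∈ E(G2) ✓
  (2,5) → (φ(2),φ(5)) = (0,1) ∈ E(G2) ✓
  (3,5) → (φ(3),φ(5)) = (1,6) ∈ E(G2) ✓
  (4,5) → (φ(4),φ(5)) = (1,4) ∈ E(G2) ✓
All 8 edges of G1 map to edges of G2, and |E(G1)| = |E(G2)| = 8, so φ is a bijection on edges as well as vertices. Hence G1 ≅ G2.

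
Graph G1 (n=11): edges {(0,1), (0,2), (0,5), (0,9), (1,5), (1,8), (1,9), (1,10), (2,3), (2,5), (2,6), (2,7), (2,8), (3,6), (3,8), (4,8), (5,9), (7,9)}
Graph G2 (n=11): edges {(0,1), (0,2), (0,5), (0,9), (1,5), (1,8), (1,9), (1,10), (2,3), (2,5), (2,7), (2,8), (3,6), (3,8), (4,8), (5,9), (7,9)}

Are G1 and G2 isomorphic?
No, not isomorphic

The graphs are NOT isomorphic.

Counting edges: G1 has 18 edge(s); G2 has 17 edge(s).
Edge count is an isomorphism invariant (a bijection on vertices induces a bijection on edges), so differing edge counts rule out isomorphism.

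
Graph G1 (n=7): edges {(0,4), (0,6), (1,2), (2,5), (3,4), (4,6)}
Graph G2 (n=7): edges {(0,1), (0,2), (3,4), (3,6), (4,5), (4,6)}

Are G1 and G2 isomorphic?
Yes, isomorphic

The graphs are isomorphic.
One valid mapping φ: V(G1) → V(G2): 0→3, 1→1, 2→0, 3→5, 4→4, 5→2, 6→6

Verify φ preserves adjacency — for each edge of G1, its image is an edge of G2:
  (0,4) → (φ(0),φ(4)) = (3,4) ∈ E(G2) ✓
  (0,6) → (φ(0),φ(6)) = (3,6) ∈ E(G2) ✓
  (1,2) → (φ(1),φ(2)) = (0,1) ∈ E(G2) ✓
  (2,5) → (φ(2),φ(5)) = (0,2) ∈ E(G2) ✓
  (3,4) → (φ(3),φ(4)) = (4,5) ∈ E(G2) ✓
  (4,6) → (φ(4),φ(6)) = (4,6) ∈ E(G2) ✓
All 6 edges of G1 map to edges of G2, and |E(G1)| = |E(G2)| = 6, so φ is a bijection on edges as well as vertices. Hence G1 ≅ G2.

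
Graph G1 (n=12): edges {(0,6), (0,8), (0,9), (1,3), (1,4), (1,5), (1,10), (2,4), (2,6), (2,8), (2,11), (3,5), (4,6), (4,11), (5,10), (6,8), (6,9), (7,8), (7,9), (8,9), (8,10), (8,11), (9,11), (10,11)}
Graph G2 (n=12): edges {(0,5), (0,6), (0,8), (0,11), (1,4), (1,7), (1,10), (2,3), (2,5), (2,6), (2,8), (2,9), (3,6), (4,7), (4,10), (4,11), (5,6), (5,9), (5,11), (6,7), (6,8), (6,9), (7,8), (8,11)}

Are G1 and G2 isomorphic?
Yes, isomorphic

The graphs are isomorphic.
One valid mapping φ: V(G1) → V(G2): 0→9, 1→4, 2→0, 3→10, 4→11, 5→1, 6→5, 7→3, 8→6, 9→2, 10→7, 11→8

Verify φ preserves adjacency — for each edge of G1, its image is an edge of G2:
  (0,6) → (φ(0),φ(6)) = (5,9) ∈ E(G2) ✓
  (0,8) → (φ(0),φ(8)) = (6,9) ∈ E(G2) ✓
  (0,9) → (φ(0),φ(9)) = (2,9) ∈ E(G2) ✓
  (1,3) → (φ(1),φ(3)) = (4,10) ∈ E(G2) ✓
  (1,4) → (φ(1),φ(4)) = (4,11) ∈ E(G2) ✓
  (1,5) → (φ(1),φ(5)) = (1,4) ∈ E(G2) ✓
  (1,10) → (φ(1),φ(10)) = (4,7) ∈ E(G2) ✓
  (2,4) → (φ(2),φ(4)) = (0,11) ∈ E(G2) ✓
  (2,6) → (φ(2),φ(6)) = (0,5) ∈ E(G2) ✓
  (2,8) → (φ(2),φ(8)) = (0,6) ∈ E(G2) ✓
  (2,11) → (φ(2),φ(11)) = (0,8) ∈ E(G2) ✓
  (3,5) → (φ(3),φ(5)) = (1,10) ∈ E(G2) ✓
  (4,6) → (φ(4),φ(6)) = (5,11) ∈ E(G2) ✓
  (4,11) → (φ(4),φ(11)) = (8,11) ∈ E(G2) ✓
  (5,10) → (φ(5),φ(10)) = (1,7) ∈ E(G2) ✓
  (6,8) → (φ(6),φ(8)) = (5,6) ∈ E(G2) ✓
  (6,9) → (φ(6),φ(9)) = (2,5) ∈ E(G2) ✓
  (7,8) → (φ(7),φ(8)) = (3,6) ∈ E(G2) ✓
  (7,9) → (φ(7),φ(9)) = (2,3) ∈ E(G2) ✓
  (8,9) → (φ(8),φ(9)) = (2,6) ∈ E(G2) ✓
  (8,10) → (φ(8),φ(10)) = (6,7) ∈ E(G2) ✓
  (8,11) → (φ(8),φ(11)) = (6,8) ∈ E(G2) ✓
  (9,11) → (φ(9),φ(11)) = (2,8) ∈ E(G2) ✓
  (10,11) → (φ(10),φ(11)) = (7,8) ∈ E(G2) ✓
All 24 edges of G1 map to edges of G2, and |E(G1)| = |E(G2)| = 24, so φ is a bijection on edges as well as vertices. Hence G1 ≅ G2.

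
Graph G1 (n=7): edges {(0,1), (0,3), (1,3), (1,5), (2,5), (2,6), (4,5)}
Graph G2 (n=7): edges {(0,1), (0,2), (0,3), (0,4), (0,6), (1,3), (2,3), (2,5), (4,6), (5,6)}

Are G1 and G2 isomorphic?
No, not isomorphic

The graphs are NOT isomorphic.

Counting triangles (3-cliques): G1 has 1, G2 has 3.
Triangle count is an isomorphism invariant, so differing triangle counts rule out isomorphism.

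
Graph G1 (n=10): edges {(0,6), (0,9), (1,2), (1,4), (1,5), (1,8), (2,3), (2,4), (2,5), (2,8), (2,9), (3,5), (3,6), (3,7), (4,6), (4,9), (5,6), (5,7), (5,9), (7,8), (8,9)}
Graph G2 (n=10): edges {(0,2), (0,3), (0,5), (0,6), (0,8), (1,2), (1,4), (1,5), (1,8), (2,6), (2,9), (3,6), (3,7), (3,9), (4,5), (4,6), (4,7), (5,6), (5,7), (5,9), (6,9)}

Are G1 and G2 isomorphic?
Yes, isomorphic

The graphs are isomorphic.
One valid mapping φ: V(G1) → V(G2): 0→8, 1→9, 2→6, 3→4, 4→2, 5→5, 6→1, 7→7, 8→3, 9→0

Verify φ preserves adjacency — for each edge of G1, its image is an edge of G2:
  (0,6) → (φ(0),φ(6)) = (1,8) ∈ E(G2) ✓
  (0,9) → (φ(0),φ(9)) = (0,8) ∈ E(G2) ✓
  (1,2) → (φ(1),φ(2)) = (6,9) ∈ E(G2) ✓
  (1,4) → (φ(1),φ(4)) = (2,9) ∈ E(G2) ✓
  (1,5) → (φ(1),φ(5)) = (5,9) ∈ E(G2) ✓
  (1,8) → (φ(1),φ(8)) = (3,9) ∈ E(G2) ✓
  (2,3) → (φ(2),φ(3)) = (4,6) ∈ E(G2) ✓
  (2,4) → (φ(2),φ(4)) = (2,6) ∈ E(G2) ✓
  (2,5) → (φ(2),φ(5)) = (5,6) ∈ E(G2) ✓
  (2,8) → (φ(2),φ(8)) = (3,6) ∈ E(G2) ✓
  (2,9) → (φ(2),φ(9)) = (0,6) ∈ E(G2) ✓
  (3,5) → (φ(3),φ(5)) = (4,5) ∈ E(G2) ✓
  (3,6) → (φ(3),φ(6)) = (1,4) ∈ E(G2) ✓
  (3,7) → (φ(3),φ(7)) = (4,7) ∈ E(G2) ✓
  (4,6) → (φ(4),φ(6)) = (1,2) ∈ E(G2) ✓
  (4,9) → (φ(4),φ(9)) = (0,2) ∈ E(G2) ✓
  (5,6) → (φ(5),φ(6)) = (1,5) ∈ E(G2) ✓
  (5,7) → (φ(5),φ(7)) = (5,7) ∈ E(G2) ✓
  (5,9) → (φ(5),φ(9)) = (0,5) ∈ E(G2) ✓
  (7,8) → (φ(7),φ(8)) = (3,7) ∈ E(G2) ✓
  (8,9) → (φ(8),φ(9)) = (0,3) ∈ E(G2) ✓
All 21 edges of G1 map to edges of G2, and |E(G1)| = |E(G2)| = 21, so φ is a bijection on edges as well as vertices. Hence G1 ≅ G2.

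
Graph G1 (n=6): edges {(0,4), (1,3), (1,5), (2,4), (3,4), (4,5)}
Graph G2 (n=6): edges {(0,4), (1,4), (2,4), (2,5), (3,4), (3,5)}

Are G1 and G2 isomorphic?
Yes, isomorphic

The graphs are isomorphic.
One valid mapping φ: V(G1) → V(G2): 0→0, 1→5, 2→1, 3→2, 4→4, 5→3

Verify φ preserves adjacency — for each edge of G1, its image is an edge of G2:
  (0,4) → (φ(0),φ(4)) = (0,4) ∈ E(G2) ✓
  (1,3) → (φ(1),φ(3)) = (2,5) ∈ E(G2) ✓
  (1,5) → (φ(1),φ(5)) = (3,5) ∈ E(G2) ✓
  (2,4) → (φ(2),φ(4)) = (1,4) ∈ E(G2) ✓
  (3,4) → (φ(3),φ(4)) = (2,4) ∈ E(G2) ✓
  (4,5) → (φ(4),φ(5)) = (3,4) ∈ E(G2) ✓
All 6 edges of G1 map to edges of G2, and |E(G1)| = |E(G2)| = 6, so φ is a bijection on edges as well as vertices. Hence G1 ≅ G2.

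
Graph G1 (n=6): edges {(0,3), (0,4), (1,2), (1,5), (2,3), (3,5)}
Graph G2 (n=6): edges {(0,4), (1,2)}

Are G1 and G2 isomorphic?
No, not isomorphic

The graphs are NOT isomorphic.

Connected components of G1: 1 component(s) with vertex sets [[0, 1, 2, 3, 4, 5]], sizes [6].
Connected components of G2: 4 component(s) with vertex sets [[3], [5], [0, 4], [1, 2]], sizes [1, 1, 2, 2].
The number of connected components (and the multiset of component sizes) is an isomorphism invariant — an isomorphism maps each component of G1 bijectively onto a component of G2. Since G1 has 1 component(s) and G2 has 4, they cannot be isomorphic.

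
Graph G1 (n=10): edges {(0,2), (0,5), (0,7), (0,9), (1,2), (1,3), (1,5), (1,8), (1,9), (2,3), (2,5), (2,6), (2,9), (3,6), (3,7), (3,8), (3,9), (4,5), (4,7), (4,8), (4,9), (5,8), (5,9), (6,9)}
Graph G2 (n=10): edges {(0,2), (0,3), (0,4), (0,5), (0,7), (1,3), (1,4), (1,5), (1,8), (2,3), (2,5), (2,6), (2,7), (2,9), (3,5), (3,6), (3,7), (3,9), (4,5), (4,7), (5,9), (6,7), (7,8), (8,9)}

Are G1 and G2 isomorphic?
Yes, isomorphic

The graphs are isomorphic.
One valid mapping φ: V(G1) → V(G2): 0→9, 1→0, 2→2, 3→7, 4→1, 5→5, 6→6, 7→8, 8→4, 9→3

Verify φ preserves adjacency — for each edge of G1, its image is an edge of G2:
  (0,2) → (φ(0),φ(2)) = (2,9) ∈ E(G2) ✓
  (0,5) → (φ(0),φ(5)) = (5,9) ∈ E(G2) ✓
  (0,7) → (φ(0),φ(7)) = (8,9) ∈ E(G2) ✓
  (0,9) → (φ(0),φ(9)) = (3,9) ∈ E(G2) ✓
  (1,2) → (φ(1),φ(2)) = (0,2) ∈ E(G2) ✓
  (1,3) → (φ(1),φ(3)) = (0,7) ∈ E(G2) ✓
  (1,5) → (φ(1),φ(5)) = (0,5) ∈ E(G2) ✓
  (1,8) → (φ(1),φ(8)) = (0,4) ∈ E(G2) ✓
  (1,9) → (φ(1),φ(9)) = (0,3) ∈ E(G2) ✓
  (2,3) → (φ(2),φ(3)) = (2,7) ∈ E(G2) ✓
  (2,5) → (φ(2),φ(5)) = (2,5) ∈ E(G2) ✓
  (2,6) → (φ(2),φ(6)) = (2,6) ∈ E(G2) ✓
  (2,9) → (φ(2),φ(9)) = (2,3) ∈ E(G2) ✓
  (3,6) → (φ(3),φ(6)) = (6,7) ∈ E(G2) ✓
  (3,7) → (φ(3),φ(7)) = (7,8) ∈ E(G2) ✓
  (3,8) → (φ(3),φ(8)) = (4,7) ∈ E(G2) ✓
  (3,9) → (φ(3),φ(9)) = (3,7) ∈ E(G2) ✓
  (4,5) → (φ(4),φ(5)) = (1,5) ∈ E(G2) ✓
  (4,7) → (φ(4),φ(7)) = (1,8) ∈ E(G2) ✓
  (4,8) → (φ(4),φ(8)) = (1,4) ∈ E(G2) ✓
  (4,9) → (φ(4),φ(9)) = (1,3) ∈ E(G2) ✓
  (5,8) → (φ(5),φ(8)) = (4,5) ∈ E(G2) ✓
  (5,9) → (φ(5),φ(9)) = (3,5) ∈ E(G2) ✓
  (6,9) → (φ(6),φ(9)) = (3,6) ∈ E(G2) ✓
All 24 edges of G1 map to edges of G2, and |E(G1)| = |E(G2)| = 24, so φ is a bijection on edges as well as vertices. Hence G1 ≅ G2.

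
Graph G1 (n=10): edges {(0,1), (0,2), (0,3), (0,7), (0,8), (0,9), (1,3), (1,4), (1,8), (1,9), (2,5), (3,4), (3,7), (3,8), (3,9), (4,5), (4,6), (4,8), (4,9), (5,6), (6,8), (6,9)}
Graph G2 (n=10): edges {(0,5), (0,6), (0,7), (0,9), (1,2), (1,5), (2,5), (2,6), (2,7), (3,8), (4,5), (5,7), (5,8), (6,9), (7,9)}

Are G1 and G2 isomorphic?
No, not isomorphic

The graphs are NOT isomorphic.

Counting triangles (3-cliques): G1 has 16, G2 has 5.
Triangle count is an isomorphism invariant, so differing triangle counts rule out isomorphism.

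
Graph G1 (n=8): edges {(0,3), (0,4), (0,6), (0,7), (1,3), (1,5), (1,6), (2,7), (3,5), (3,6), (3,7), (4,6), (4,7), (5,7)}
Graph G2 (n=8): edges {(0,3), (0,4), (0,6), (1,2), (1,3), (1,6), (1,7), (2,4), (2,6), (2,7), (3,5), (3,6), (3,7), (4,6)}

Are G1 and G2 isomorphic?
Yes, isomorphic

The graphs are isomorphic.
One valid mapping φ: V(G1) → V(G2): 0→1, 1→4, 2→5, 3→6, 4→7, 5→0, 6→2, 7→3

Verify φ preserves adjacency — for each edge of G1, its image is an edge of G2:
  (0,3) → (φ(0),φ(3)) = (1,6) ∈ E(G2) ✓
  (0,4) → (φ(0),φ(4)) = (1,7) ∈ E(G2) ✓
  (0,6) → (φ(0),φ(6)) = (1,2) ∈ E(G2) ✓
  (0,7) → (φ(0),φ(7)) = (1,3) ∈ E(G2) ✓
  (1,3) → (φ(1),φ(3)) = (4,6) ∈ E(G2) ✓
  (1,5) → (φ(1),φ(5)) = (0,4) ∈ E(G2) ✓
  (1,6) → (φ(1),φ(6)) = (2,4) ∈ E(G2) ✓
  (2,7) → (φ(2),φ(7)) = (3,5) ∈ E(G2) ✓
  (3,5) → (φ(3),φ(5)) = (0,6) ∈ E(G2) ✓
  (3,6) → (φ(3),φ(6)) = (2,6) ∈ E(G2) ✓
  (3,7) → (φ(3),φ(7)) = (3,6) ∈ E(G2) ✓
  (4,6) → (φ(4),φ(6)) = (2,7) ∈ E(G2) ✓
  (4,7) → (φ(4),φ(7)) = (3,7) ∈ E(G2) ✓
  (5,7) → (φ(5),φ(7)) = (0,3) ∈ E(G2) ✓
All 14 edges of G1 map to edges of G2, and |E(G1)| = |E(G2)| = 14, so φ is a bijection on edges as well as vertices. Hence G1 ≅ G2.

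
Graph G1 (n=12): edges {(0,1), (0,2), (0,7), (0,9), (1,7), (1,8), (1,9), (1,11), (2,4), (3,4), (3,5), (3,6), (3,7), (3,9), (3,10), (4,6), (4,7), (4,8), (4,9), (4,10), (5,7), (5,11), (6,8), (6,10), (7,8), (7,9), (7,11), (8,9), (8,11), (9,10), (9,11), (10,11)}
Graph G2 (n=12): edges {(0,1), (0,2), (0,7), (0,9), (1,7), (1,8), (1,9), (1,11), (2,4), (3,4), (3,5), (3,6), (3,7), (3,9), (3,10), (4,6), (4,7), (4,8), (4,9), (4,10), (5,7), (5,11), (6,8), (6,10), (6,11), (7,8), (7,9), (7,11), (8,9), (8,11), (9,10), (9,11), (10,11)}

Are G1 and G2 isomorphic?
No, not isomorphic

The graphs are NOT isomorphic.

Counting edges: G1 has 32 edge(s); G2 has 33 edge(s).
Edge count is an isomorphism invariant (a bijection on vertices induces a bijection on edges), so differing edge counts rule out isomorphism.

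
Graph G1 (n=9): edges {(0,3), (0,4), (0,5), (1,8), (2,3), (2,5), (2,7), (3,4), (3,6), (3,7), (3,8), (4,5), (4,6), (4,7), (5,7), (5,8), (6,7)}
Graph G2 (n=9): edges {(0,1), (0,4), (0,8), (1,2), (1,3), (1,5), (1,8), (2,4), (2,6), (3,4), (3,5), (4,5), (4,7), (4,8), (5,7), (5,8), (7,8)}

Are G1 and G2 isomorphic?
Yes, isomorphic

The graphs are isomorphic.
One valid mapping φ: V(G1) → V(G2): 0→0, 1→6, 2→3, 3→4, 4→8, 5→1, 6→7, 7→5, 8→2

Verify φ preserves adjacency — for each edge of G1, its image is an edge of G2:
  (0,3) → (φ(0),φ(3)) = (0,4) ∈ E(G2) ✓
  (0,4) → (φ(0),φ(4)) = (0,8) ∈ E(G2) ✓
  (0,5) → (φ(0),φ(5)) = (0,1) ∈ E(G2) ✓
  (1,8) → (φ(1),φ(8)) = (2,6) ∈ E(G2) ✓
  (2,3) → (φ(2),φ(3)) = (3,4) ∈ E(G2) ✓
  (2,5) → (φ(2),φ(5)) = (1,3) ∈ E(G2) ✓
  (2,7) → (φ(2),φ(7)) = (3,5) ∈ E(G2) ✓
  (3,4) → (φ(3),φ(4)) = (4,8) ∈ E(G2) ✓
  (3,6) → (φ(3),φ(6)) = (4,7) ∈ E(G2) ✓
  (3,7) → (φ(3),φ(7)) = (4,5) ∈ E(G2) ✓
  (3,8) → (φ(3),φ(8)) = (2,4) ∈ E(G2) ✓
  (4,5) → (φ(4),φ(5)) = (1,8) ∈ E(G2) ✓
  (4,6) → (φ(4),φ(6)) = (7,8) ∈ E(G2) ✓
  (4,7) → (φ(4),φ(7)) = (5,8) ∈ E(G2) ✓
  (5,7) → (φ(5),φ(7)) = (1,5) ∈ E(G2) ✓
  (5,8) → (φ(5),φ(8)) = (1,2) ∈ E(G2) ✓
  (6,7) → (φ(6),φ(7)) = (5,7) ∈ E(G2) ✓
All 17 edges of G1 map to edges of G2, and |E(G1)| = |E(G2)| = 17, so φ is a bijection on edges as well as vertices. Hence G1 ≅ G2.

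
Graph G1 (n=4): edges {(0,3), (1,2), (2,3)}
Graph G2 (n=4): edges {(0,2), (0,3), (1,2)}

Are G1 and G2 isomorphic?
Yes, isomorphic

The graphs are isomorphic.
One valid mapping φ: V(G1) → V(G2): 0→3, 1→1, 2→2, 3→0

Verify φ preserves adjacency — for each edge of G1, its image is an edge of G2:
  (0,3) → (φ(0),φ(3)) = (0,3) ∈ E(G2) ✓
  (1,2) → (φ(1),φ(2)) = (1,2) ∈ E(G2) ✓
  (2,3) → (φ(2),φ(3)) = (0,2) ∈ E(G2) ✓
All 3 edges of G1 map to edges of G2, and |E(G1)| = |E(G2)| = 3, so φ is a bijection on edges as well as vertices. Hence G1 ≅ G2.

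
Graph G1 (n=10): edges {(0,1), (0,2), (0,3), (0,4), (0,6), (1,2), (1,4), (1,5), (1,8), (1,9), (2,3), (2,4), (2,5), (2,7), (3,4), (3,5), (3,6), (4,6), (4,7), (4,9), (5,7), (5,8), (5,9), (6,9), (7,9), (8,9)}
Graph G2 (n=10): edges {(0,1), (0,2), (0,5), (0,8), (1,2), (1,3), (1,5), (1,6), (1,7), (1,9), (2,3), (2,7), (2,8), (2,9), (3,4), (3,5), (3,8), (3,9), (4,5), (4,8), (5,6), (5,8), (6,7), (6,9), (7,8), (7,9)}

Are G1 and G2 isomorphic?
Yes, isomorphic

The graphs are isomorphic.
One valid mapping φ: V(G1) → V(G2): 0→9, 1→3, 2→2, 3→7, 4→1, 5→8, 6→6, 7→0, 8→4, 9→5

Verify φ preserves adjacency — for each edge of G1, its image is an edge of G2:
  (0,1) → (φ(0),φ(1)) = (3,9) ∈ E(G2) ✓
  (0,2) → (φ(0),φ(2)) = (2,9) ∈ E(G2) ✓
  (0,3) → (φ(0),φ(3)) = (7,9) ∈ E(G2) ✓
  (0,4) → (φ(0),φ(4)) = (1,9) ∈ E(G2) ✓
  (0,6) → (φ(0),φ(6)) = (6,9) ∈ E(G2) ✓
  (1,2) → (φ(1),φ(2)) = (2,3) ∈ E(G2) ✓
  (1,4) → (φ(1),φ(4)) = (1,3) ∈ E(G2) ✓
  (1,5) → (φ(1),φ(5)) = (3,8) ∈ E(G2) ✓
  (1,8) → (φ(1),φ(8)) = (3,4) ∈ E(G2) ✓
  (1,9) → (φ(1),φ(9)) = (3,5) ∈ E(G2) ✓
  (2,3) → (φ(2),φ(3)) = (2,7) ∈ E(G2) ✓
  (2,4) → (φ(2),φ(4)) = (1,2) ∈ E(G2) ✓
  (2,5) → (φ(2),φ(5)) = (2,8) ∈ E(G2) ✓
  (2,7) → (φ(2),φ(7)) = (0,2) ∈ E(G2) ✓
  (3,4) → (φ(3),φ(4)) = (1,7) ∈ E(G2) ✓
  (3,5) → (φ(3),φ(5)) = (7,8) ∈ E(G2) ✓
  (3,6) → (φ(3),φ(6)) = (6,7) ∈ E(G2) ✓
  (4,6) → (φ(4),φ(6)) = (1,6) ∈ E(G2) ✓
  (4,7) → (φ(4),φ(7)) = (0,1) ∈ E(G2) ✓
  (4,9) → (φ(4),φ(9)) = (1,5) ∈ E(G2) ✓
  (5,7) → (φ(5),φ(7)) = (0,8) ∈ E(G2) ✓
  (5,8) → (φ(5),φ(8)) = (4,8) ∈ E(G2) ✓
  (5,9) → (φ(5),φ(9)) = (5,8) ∈ E(G2) ✓
  (6,9) → (φ(6),φ(9)) = (5,6) ∈ E(G2) ✓
  (7,9) → (φ(7),φ(9)) = (0,5) ∈ E(G2) ✓
  (8,9) → (φ(8),φ(9)) = (4,5) ∈ E(G2) ✓
All 26 edges of G1 map to edges of G2, and |E(G1)| = |E(G2)| = 26, so φ is a bijection on edges as well as vertices. Hence G1 ≅ G2.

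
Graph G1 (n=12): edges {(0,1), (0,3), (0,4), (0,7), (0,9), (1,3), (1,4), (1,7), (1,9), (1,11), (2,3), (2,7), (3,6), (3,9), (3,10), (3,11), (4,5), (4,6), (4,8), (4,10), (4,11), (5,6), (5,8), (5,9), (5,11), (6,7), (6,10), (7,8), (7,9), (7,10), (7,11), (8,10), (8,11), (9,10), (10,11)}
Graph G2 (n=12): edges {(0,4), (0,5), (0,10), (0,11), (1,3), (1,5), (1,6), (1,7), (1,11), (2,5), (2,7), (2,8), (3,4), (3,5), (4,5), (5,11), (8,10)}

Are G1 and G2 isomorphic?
No, not isomorphic

The graphs are NOT isomorphic.

Connected components of G1: 1 component(s) with vertex sets [[0, 1, 2, 3, 4, 5, 6, 7, 8, 9, 10, 11]], sizes [12].
Connected components of G2: 2 component(s) with vertex sets [[9], [0, 1, 2, 3, 4, 5, 6, 7, 8, 10, 11]], sizes [1, 11].
The number of connected components (and the multiset of component sizes) is an isomorphism invariant — an isomorphism maps each component of G1 bijectively onto a component of G2. Since G1 has 1 component(s) and G2 has 2, they cannot be isomorphic.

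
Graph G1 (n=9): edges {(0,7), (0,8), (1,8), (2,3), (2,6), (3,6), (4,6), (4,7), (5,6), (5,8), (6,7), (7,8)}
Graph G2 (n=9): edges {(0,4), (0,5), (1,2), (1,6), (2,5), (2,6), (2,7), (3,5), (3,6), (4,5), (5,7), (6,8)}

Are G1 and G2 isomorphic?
Yes, isomorphic

The graphs are isomorphic.
One valid mapping φ: V(G1) → V(G2): 0→1, 1→8, 2→4, 3→0, 4→7, 5→3, 6→5, 7→2, 8→6

Verify φ preserves adjacency — for each edge of G1, its image is an edge of G2:
  (0,7) → (φ(0),φ(7)) = (1,2) ∈ E(G2) ✓
  (0,8) → (φ(0),φ(8)) = (1,6) ∈ E(G2) ✓
  (1,8) → (φ(1),φ(8)) = (6,8) ∈ E(G2) ✓
  (2,3) → (φ(2),φ(3)) = (0,4) ∈ E(G2) ✓
  (2,6) → (φ(2),φ(6)) = (4,5) ∈ E(G2) ✓
  (3,6) → (φ(3),φ(6)) = (0,5) ∈ E(G2) ✓
  (4,6) → (φ(4),φ(6)) = (5,7) ∈ E(G2) ✓
  (4,7) → (φ(4),φ(7)) = (2,7) ∈ E(G2) ✓
  (5,6) → (φ(5),φ(6)) = (3,5) ∈ E(G2) ✓
  (5,8) → (φ(5),φ(8)) = (3,6) ∈ E(G2) ✓
  (6,7) → (φ(6),φ(7)) = (2,5) ∈ E(G2) ✓
  (7,8) → (φ(7),φ(8)) = (2,6) ∈ E(G2) ✓
All 12 edges of G1 map to edges of G2, and |E(G1)| = |E(G2)| = 12, so φ is a bijection on edges as well as vertices. Hence G1 ≅ G2.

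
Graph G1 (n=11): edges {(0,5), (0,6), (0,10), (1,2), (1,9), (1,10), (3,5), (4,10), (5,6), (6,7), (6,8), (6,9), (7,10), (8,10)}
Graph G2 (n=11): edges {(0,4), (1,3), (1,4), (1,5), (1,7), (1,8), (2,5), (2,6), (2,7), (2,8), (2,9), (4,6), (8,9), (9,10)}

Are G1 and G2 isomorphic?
Yes, isomorphic

The graphs are isomorphic.
One valid mapping φ: V(G1) → V(G2): 0→8, 1→4, 2→0, 3→10, 4→3, 5→9, 6→2, 7→5, 8→7, 9→6, 10→1

Verify φ preserves adjacency — for each edge of G1, its image is an edge of G2:
  (0,5) → (φ(0),φ(5)) = (8,9) ∈ E(G2) ✓
  (0,6) → (φ(0),φ(6)) = (2,8) ∈ E(G2) ✓
  (0,10) → (φ(0),φ(10)) = (1,8) ∈ E(G2) ✓
  (1,2) → (φ(1),φ(2)) = (0,4) ∈ E(G2) ✓
  (1,9) → (φ(1),φ(9)) = (4,6) ∈ E(G2) ✓
  (1,10) → (φ(1),φ(10)) = (1,4) ∈ E(G2) ✓
  (3,5) → (φ(3),φ(5)) = (9,10) ∈ E(G2) ✓
  (4,10) → (φ(4),φ(10)) = (1,3) ∈ E(G2) ✓
  (5,6) → (φ(5),φ(6)) = (2,9) ∈ E(G2) ✓
  (6,7) → (φ(6),φ(7)) = (2,5) ∈ E(G2) ✓
  (6,8) → (φ(6),φ(8)) = (2,7) ∈ E(G2) ✓
  (6,9) → (φ(6),φ(9)) = (2,6) ∈ E(G2) ✓
  (7,10) → (φ(7),φ(10)) = (1,5) ∈ E(G2) ✓
  (8,10) → (φ(8),φ(10)) = (1,7) ∈ E(G2) ✓
All 14 edges of G1 map to edges of G2, and |E(G1)| = |E(G2)| = 14, so φ is a bijection on edges as well as vertices. Hence G1 ≅ G2.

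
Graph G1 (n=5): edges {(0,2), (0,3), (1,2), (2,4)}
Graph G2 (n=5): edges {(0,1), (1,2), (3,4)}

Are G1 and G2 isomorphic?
No, not isomorphic

The graphs are NOT isomorphic.

Degrees in G1: deg(0)=2, deg(1)=1, deg(2)=3, deg(3)=1, deg(4)=1.
Sorted degree sequence of G1: [3, 2, 1, 1, 1].
Degrees in G2: deg(0)=1, deg(1)=2, deg(2)=1, deg(3)=1, deg(4)=1.
Sorted degree sequence of G2: [2, 1, 1, 1, 1].
The (sorted) degree sequence is an isomorphism invariant, so since G1 and G2 have different degree sequences they cannot be isomorphic.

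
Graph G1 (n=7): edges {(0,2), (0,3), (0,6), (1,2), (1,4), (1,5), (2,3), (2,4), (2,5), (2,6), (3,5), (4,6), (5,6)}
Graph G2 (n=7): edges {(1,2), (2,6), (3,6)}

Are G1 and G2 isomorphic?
No, not isomorphic

The graphs are NOT isomorphic.

Connected components of G1: 1 component(s) with vertex sets [[0, 1, 2, 3, 4, 5, 6]], sizes [7].
Connected components of G2: 4 component(s) with vertex sets [[0], [4], [5], [1, 2, 3, 6]], sizes [1, 1, 1, 4].
The number of connected components (and the multiset of component sizes) is an isomorphism invariant — an isomorphism maps each component of G1 bijectively onto a component of G2. Since G1 has 1 component(s) and G2 has 4, they cannot be isomorphic.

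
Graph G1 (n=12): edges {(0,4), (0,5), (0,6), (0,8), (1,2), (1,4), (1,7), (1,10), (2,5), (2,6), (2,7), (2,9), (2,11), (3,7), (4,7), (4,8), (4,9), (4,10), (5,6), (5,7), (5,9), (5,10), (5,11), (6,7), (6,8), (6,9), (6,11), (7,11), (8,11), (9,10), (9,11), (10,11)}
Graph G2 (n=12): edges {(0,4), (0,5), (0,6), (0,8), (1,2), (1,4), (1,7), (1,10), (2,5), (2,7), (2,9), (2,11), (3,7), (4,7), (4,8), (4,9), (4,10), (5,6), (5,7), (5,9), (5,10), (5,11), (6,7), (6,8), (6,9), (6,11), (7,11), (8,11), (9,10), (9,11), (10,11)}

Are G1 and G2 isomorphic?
No, not isomorphic

The graphs are NOT isomorphic.

Counting edges: G1 has 32 edge(s); G2 has 31 edge(s).
Edge count is an isomorphism invariant (a bijection on vertices induces a bijection on edges), so differing edge counts rule out isomorphism.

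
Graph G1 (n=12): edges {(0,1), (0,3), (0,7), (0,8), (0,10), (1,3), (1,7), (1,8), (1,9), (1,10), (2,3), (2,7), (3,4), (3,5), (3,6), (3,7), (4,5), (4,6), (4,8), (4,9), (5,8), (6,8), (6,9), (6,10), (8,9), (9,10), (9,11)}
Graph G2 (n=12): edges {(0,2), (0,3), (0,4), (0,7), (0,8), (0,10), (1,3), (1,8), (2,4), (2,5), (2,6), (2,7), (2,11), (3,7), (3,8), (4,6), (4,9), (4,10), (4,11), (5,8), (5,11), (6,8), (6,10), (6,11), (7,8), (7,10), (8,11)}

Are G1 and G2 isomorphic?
Yes, isomorphic

The graphs are isomorphic.
One valid mapping φ: V(G1) → V(G2): 0→7, 1→0, 2→1, 3→8, 4→11, 5→5, 6→6, 7→3, 8→2, 9→4, 10→10, 11→9

Verify φ preserves adjacency — for each edge of G1, its image is an edge of G2:
  (0,1) → (φ(0),φ(1)) = (0,7) ∈ E(G2) ✓
  (0,3) → (φ(0),φ(3)) = (7,8) ∈ E(G2) ✓
  (0,7) → (φ(0),φ(7)) = (3,7) ∈ E(G2) ✓
  (0,8) → (φ(0),φ(8)) = (2,7) ∈ E(G2) ✓
  (0,10) → (φ(0),φ(10)) = (7,10) ∈ E(G2) ✓
  (1,3) → (φ(1),φ(3)) = (0,8) ∈ E(G2) ✓
  (1,7) → (φ(1),φ(7)) = (0,3) ∈ E(G2) ✓
  (1,8) → (φ(1),φ(8)) = (0,2) ∈ E(G2) ✓
  (1,9) → (φ(1),φ(9)) = (0,4) ∈ E(G2) ✓
  (1,10) → (φ(1),φ(10)) = (0,10) ∈ E(G2) ✓
  (2,3) → (φ(2),φ(3)) = (1,8) ∈ E(G2) ✓
  (2,7) → (φ(2),φ(7)) = (1,3) ∈ E(G2) ✓
  (3,4) → (φ(3),φ(4)) = (8,11) ∈ E(G2) ✓
  (3,5) → (φ(3),φ(5)) = (5,8) ∈ E(G2) ✓
  (3,6) → (φ(3),φ(6)) = (6,8) ∈ E(G2) ✓
  (3,7) → (φ(3),φ(7)) = (3,8) ∈ E(G2) ✓
  (4,5) → (φ(4),φ(5)) = (5,11) ∈ E(G2) ✓
  (4,6) → (φ(4),φ(6)) = (6,11) ∈ E(G2) ✓
  (4,8) → (φ(4),φ(8)) = (2,11) ∈ E(G2) ✓
  (4,9) → (φ(4),φ(9)) = (4,11) ∈ E(G2) ✓
  (5,8) → (φ(5),φ(8)) = (2,5) ∈ E(G2) ✓
  (6,8) → (φ(6),φ(8)) = (2,6) ∈ E(G2) ✓
  (6,9) → (φ(6),φ(9)) = (4,6) ∈ E(G2) ✓
  (6,10) → (φ(6),φ(10)) = (6,10) ∈ E(G2) ✓
  (8,9) → (φ(8),φ(9)) = (2,4) ∈ E(G2) ✓
  (9,10) → (φ(9),φ(10)) = (4,10) ∈ E(G2) ✓
  (9,11) → (φ(9),φ(11)) = (4,9) ∈ E(G2) ✓
All 27 edges of G1 map to edges of G2, and |E(G1)| = |E(G2)| = 27, so φ is a bijection on edges as well as vertices. Hence G1 ≅ G2.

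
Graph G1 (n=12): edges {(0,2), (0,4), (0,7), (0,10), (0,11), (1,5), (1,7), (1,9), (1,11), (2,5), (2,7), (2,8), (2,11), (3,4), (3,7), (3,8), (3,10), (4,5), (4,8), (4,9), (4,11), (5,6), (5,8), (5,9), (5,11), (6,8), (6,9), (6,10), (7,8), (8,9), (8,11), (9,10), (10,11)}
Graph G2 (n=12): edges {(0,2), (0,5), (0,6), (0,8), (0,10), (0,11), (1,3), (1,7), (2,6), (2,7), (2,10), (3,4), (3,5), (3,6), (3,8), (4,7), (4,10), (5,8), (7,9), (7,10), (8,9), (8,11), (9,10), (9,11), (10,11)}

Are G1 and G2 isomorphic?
No, not isomorphic

The graphs are NOT isomorphic.

Counting triangles (3-cliques): G1 has 23, G2 has 11.
Triangle count is an isomorphism invariant, so differing triangle counts rule out isomorphism.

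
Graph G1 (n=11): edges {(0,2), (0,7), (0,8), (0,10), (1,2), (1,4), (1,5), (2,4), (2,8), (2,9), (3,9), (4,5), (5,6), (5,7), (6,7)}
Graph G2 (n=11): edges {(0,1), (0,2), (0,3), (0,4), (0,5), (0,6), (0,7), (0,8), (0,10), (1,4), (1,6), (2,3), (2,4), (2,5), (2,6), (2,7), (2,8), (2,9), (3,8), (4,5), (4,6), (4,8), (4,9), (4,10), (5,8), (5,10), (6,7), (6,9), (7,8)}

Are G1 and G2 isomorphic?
No, not isomorphic

The graphs are NOT isomorphic.

Degrees in G1: deg(0)=4, deg(1)=3, deg(2)=5, deg(3)=1, deg(4)=3, deg(5)=4, deg(6)=2, deg(7)=3, deg(8)=2, deg(9)=2, deg(10)=1.
Sorted degree sequence of G1: [5, 4, 4, 3, 3, 3, 2, 2, 2, 1, 1].
Degrees in G2: deg(0)=9, deg(1)=3, deg(2)=8, deg(3)=3, deg(4)=8, deg(5)=5, deg(6)=6, deg(7)=4, deg(8)=6, deg(9)=3, deg(10)=3.
Sorted degree sequence of G2: [9, 8, 8, 6, 6, 5, 4, 3, 3, 3, 3].
The (sorted) degree sequence is an isomorphism invariant, so since G1 and G2 have different degree sequences they cannot be isomorphic.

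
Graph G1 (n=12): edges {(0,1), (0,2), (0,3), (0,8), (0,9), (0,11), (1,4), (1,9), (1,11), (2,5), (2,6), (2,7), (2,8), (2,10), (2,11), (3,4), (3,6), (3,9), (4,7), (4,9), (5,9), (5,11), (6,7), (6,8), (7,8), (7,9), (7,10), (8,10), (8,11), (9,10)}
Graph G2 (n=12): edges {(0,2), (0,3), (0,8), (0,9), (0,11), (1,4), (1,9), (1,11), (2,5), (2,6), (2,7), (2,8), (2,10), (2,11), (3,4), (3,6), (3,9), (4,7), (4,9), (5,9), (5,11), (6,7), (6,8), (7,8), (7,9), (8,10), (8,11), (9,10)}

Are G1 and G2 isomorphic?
No, not isomorphic

The graphs are NOT isomorphic.

Counting edges: G1 has 30 edge(s); G2 has 28 edge(s).
Edge count is an isomorphism invariant (a bijection on vertices induces a bijection on edges), so differing edge counts rule out isomorphism.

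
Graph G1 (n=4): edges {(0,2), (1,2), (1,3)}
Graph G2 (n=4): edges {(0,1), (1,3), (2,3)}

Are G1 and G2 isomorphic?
Yes, isomorphic

The graphs are isomorphic.
One valid mapping φ: V(G1) → V(G2): 0→2, 1→1, 2→3, 3→0

Verify φ preserves adjacency — for each edge of G1, its image is an edge of G2:
  (0,2) → (φ(0),φ(2)) = (2,3) ∈ E(G2) ✓
  (1,2) → (φ(1),φ(2)) = (1,3) ∈ E(G2) ✓
  (1,3) → (φ(1),φ(3)) = (0,1) ∈ E(G2) ✓
All 3 edges of G1 map to edges of G2, and |E(G1)| = |E(G2)| = 3, so φ is a bijection on edges as well as vertices. Hence G1 ≅ G2.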